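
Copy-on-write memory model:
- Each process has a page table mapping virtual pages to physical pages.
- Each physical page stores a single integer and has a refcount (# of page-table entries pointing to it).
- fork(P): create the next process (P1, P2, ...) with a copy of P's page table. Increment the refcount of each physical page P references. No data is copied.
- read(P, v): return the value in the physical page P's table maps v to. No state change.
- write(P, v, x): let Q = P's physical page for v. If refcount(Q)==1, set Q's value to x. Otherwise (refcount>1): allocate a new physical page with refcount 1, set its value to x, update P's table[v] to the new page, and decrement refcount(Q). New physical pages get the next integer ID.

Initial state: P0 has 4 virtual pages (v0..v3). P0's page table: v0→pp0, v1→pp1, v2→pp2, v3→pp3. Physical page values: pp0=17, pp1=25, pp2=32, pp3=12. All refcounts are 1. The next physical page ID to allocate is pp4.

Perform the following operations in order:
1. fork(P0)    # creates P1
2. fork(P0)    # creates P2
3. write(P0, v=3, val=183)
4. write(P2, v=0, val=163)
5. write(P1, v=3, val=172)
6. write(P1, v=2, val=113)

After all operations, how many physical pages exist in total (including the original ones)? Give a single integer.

Op 1: fork(P0) -> P1. 4 ppages; refcounts: pp0:2 pp1:2 pp2:2 pp3:2
Op 2: fork(P0) -> P2. 4 ppages; refcounts: pp0:3 pp1:3 pp2:3 pp3:3
Op 3: write(P0, v3, 183). refcount(pp3)=3>1 -> COPY to pp4. 5 ppages; refcounts: pp0:3 pp1:3 pp2:3 pp3:2 pp4:1
Op 4: write(P2, v0, 163). refcount(pp0)=3>1 -> COPY to pp5. 6 ppages; refcounts: pp0:2 pp1:3 pp2:3 pp3:2 pp4:1 pp5:1
Op 5: write(P1, v3, 172). refcount(pp3)=2>1 -> COPY to pp6. 7 ppages; refcounts: pp0:2 pp1:3 pp2:3 pp3:1 pp4:1 pp5:1 pp6:1
Op 6: write(P1, v2, 113). refcount(pp2)=3>1 -> COPY to pp7. 8 ppages; refcounts: pp0:2 pp1:3 pp2:2 pp3:1 pp4:1 pp5:1 pp6:1 pp7:1

Answer: 8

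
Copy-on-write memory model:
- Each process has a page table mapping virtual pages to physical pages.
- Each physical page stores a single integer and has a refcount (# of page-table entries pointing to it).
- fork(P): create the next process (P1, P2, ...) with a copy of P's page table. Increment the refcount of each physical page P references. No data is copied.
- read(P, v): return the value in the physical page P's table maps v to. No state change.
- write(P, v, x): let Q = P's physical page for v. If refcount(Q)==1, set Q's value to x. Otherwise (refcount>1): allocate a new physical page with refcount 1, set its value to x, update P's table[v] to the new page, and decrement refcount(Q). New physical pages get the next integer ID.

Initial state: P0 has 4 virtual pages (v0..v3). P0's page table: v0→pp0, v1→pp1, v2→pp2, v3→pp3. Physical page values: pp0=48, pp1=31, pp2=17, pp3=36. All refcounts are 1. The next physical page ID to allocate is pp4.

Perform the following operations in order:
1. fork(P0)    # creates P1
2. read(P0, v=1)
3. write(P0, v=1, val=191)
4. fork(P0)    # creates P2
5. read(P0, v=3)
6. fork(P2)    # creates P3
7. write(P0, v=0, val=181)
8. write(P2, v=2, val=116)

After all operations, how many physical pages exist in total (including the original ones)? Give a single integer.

Answer: 7

Derivation:
Op 1: fork(P0) -> P1. 4 ppages; refcounts: pp0:2 pp1:2 pp2:2 pp3:2
Op 2: read(P0, v1) -> 31. No state change.
Op 3: write(P0, v1, 191). refcount(pp1)=2>1 -> COPY to pp4. 5 ppages; refcounts: pp0:2 pp1:1 pp2:2 pp3:2 pp4:1
Op 4: fork(P0) -> P2. 5 ppages; refcounts: pp0:3 pp1:1 pp2:3 pp3:3 pp4:2
Op 5: read(P0, v3) -> 36. No state change.
Op 6: fork(P2) -> P3. 5 ppages; refcounts: pp0:4 pp1:1 pp2:4 pp3:4 pp4:3
Op 7: write(P0, v0, 181). refcount(pp0)=4>1 -> COPY to pp5. 6 ppages; refcounts: pp0:3 pp1:1 pp2:4 pp3:4 pp4:3 pp5:1
Op 8: write(P2, v2, 116). refcount(pp2)=4>1 -> COPY to pp6. 7 ppages; refcounts: pp0:3 pp1:1 pp2:3 pp3:4 pp4:3 pp5:1 pp6:1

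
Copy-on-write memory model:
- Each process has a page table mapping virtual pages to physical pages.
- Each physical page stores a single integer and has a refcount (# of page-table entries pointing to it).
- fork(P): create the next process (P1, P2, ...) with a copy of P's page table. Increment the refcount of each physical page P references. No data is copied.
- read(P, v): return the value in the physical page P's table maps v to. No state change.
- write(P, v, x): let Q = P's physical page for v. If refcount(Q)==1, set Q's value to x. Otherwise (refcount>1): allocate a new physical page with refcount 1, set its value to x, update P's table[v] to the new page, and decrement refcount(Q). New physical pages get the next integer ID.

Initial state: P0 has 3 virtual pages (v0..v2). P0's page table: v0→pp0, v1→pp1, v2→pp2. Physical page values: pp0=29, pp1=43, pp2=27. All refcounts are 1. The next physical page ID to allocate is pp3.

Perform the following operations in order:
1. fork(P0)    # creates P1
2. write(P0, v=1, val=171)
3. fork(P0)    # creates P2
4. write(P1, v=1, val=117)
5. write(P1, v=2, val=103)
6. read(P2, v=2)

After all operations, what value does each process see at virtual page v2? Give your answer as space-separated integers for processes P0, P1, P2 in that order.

Op 1: fork(P0) -> P1. 3 ppages; refcounts: pp0:2 pp1:2 pp2:2
Op 2: write(P0, v1, 171). refcount(pp1)=2>1 -> COPY to pp3. 4 ppages; refcounts: pp0:2 pp1:1 pp2:2 pp3:1
Op 3: fork(P0) -> P2. 4 ppages; refcounts: pp0:3 pp1:1 pp2:3 pp3:2
Op 4: write(P1, v1, 117). refcount(pp1)=1 -> write in place. 4 ppages; refcounts: pp0:3 pp1:1 pp2:3 pp3:2
Op 5: write(P1, v2, 103). refcount(pp2)=3>1 -> COPY to pp4. 5 ppages; refcounts: pp0:3 pp1:1 pp2:2 pp3:2 pp4:1
Op 6: read(P2, v2) -> 27. No state change.
P0: v2 -> pp2 = 27
P1: v2 -> pp4 = 103
P2: v2 -> pp2 = 27

Answer: 27 103 27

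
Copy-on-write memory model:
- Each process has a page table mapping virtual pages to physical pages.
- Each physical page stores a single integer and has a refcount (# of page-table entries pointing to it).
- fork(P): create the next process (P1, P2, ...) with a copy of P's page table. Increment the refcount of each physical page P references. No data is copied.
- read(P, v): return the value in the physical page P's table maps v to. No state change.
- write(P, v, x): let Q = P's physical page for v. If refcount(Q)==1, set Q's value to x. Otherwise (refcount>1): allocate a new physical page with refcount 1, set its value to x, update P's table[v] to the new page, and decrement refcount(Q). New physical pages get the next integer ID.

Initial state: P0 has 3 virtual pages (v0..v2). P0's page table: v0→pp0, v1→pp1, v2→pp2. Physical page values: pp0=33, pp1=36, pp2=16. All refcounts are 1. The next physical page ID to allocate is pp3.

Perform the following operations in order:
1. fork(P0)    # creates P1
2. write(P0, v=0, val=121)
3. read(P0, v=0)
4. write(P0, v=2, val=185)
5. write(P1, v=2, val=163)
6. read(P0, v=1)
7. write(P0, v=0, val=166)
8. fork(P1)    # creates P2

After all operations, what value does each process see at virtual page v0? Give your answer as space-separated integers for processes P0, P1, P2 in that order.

Answer: 166 33 33

Derivation:
Op 1: fork(P0) -> P1. 3 ppages; refcounts: pp0:2 pp1:2 pp2:2
Op 2: write(P0, v0, 121). refcount(pp0)=2>1 -> COPY to pp3. 4 ppages; refcounts: pp0:1 pp1:2 pp2:2 pp3:1
Op 3: read(P0, v0) -> 121. No state change.
Op 4: write(P0, v2, 185). refcount(pp2)=2>1 -> COPY to pp4. 5 ppages; refcounts: pp0:1 pp1:2 pp2:1 pp3:1 pp4:1
Op 5: write(P1, v2, 163). refcount(pp2)=1 -> write in place. 5 ppages; refcounts: pp0:1 pp1:2 pp2:1 pp3:1 pp4:1
Op 6: read(P0, v1) -> 36. No state change.
Op 7: write(P0, v0, 166). refcount(pp3)=1 -> write in place. 5 ppages; refcounts: pp0:1 pp1:2 pp2:1 pp3:1 pp4:1
Op 8: fork(P1) -> P2. 5 ppages; refcounts: pp0:2 pp1:3 pp2:2 pp3:1 pp4:1
P0: v0 -> pp3 = 166
P1: v0 -> pp0 = 33
P2: v0 -> pp0 = 33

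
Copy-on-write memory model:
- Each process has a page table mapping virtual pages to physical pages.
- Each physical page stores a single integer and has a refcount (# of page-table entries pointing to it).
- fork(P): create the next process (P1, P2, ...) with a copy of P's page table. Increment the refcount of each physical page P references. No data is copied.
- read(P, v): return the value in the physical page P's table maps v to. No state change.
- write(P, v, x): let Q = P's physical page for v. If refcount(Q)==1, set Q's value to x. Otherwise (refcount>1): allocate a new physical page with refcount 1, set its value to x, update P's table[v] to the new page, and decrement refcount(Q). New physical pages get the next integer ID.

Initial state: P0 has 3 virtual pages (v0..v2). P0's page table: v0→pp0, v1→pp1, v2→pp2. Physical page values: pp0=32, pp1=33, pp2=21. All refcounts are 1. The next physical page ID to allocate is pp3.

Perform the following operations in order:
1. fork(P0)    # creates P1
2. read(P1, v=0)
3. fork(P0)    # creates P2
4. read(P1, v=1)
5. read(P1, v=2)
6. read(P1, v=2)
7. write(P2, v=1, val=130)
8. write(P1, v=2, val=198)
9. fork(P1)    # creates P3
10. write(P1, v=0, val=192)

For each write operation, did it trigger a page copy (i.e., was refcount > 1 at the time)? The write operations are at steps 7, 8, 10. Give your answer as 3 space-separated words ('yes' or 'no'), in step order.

Op 1: fork(P0) -> P1. 3 ppages; refcounts: pp0:2 pp1:2 pp2:2
Op 2: read(P1, v0) -> 32. No state change.
Op 3: fork(P0) -> P2. 3 ppages; refcounts: pp0:3 pp1:3 pp2:3
Op 4: read(P1, v1) -> 33. No state change.
Op 5: read(P1, v2) -> 21. No state change.
Op 6: read(P1, v2) -> 21. No state change.
Op 7: write(P2, v1, 130). refcount(pp1)=3>1 -> COPY to pp3. 4 ppages; refcounts: pp0:3 pp1:2 pp2:3 pp3:1
Op 8: write(P1, v2, 198). refcount(pp2)=3>1 -> COPY to pp4. 5 ppages; refcounts: pp0:3 pp1:2 pp2:2 pp3:1 pp4:1
Op 9: fork(P1) -> P3. 5 ppages; refcounts: pp0:4 pp1:3 pp2:2 pp3:1 pp4:2
Op 10: write(P1, v0, 192). refcount(pp0)=4>1 -> COPY to pp5. 6 ppages; refcounts: pp0:3 pp1:3 pp2:2 pp3:1 pp4:2 pp5:1

yes yes yes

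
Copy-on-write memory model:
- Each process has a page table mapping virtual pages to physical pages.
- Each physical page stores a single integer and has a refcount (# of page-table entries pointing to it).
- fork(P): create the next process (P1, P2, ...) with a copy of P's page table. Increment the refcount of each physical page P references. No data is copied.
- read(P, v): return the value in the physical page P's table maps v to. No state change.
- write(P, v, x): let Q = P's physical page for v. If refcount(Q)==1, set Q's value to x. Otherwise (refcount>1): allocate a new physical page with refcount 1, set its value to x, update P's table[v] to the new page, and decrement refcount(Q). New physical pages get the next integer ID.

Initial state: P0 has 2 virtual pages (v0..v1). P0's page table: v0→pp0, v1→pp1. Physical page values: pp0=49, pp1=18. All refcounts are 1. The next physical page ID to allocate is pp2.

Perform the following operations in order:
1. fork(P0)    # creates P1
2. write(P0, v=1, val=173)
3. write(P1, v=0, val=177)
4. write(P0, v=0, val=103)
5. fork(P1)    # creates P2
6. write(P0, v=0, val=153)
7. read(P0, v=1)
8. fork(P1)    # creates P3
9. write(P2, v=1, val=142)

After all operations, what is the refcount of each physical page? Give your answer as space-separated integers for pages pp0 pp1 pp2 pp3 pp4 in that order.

Op 1: fork(P0) -> P1. 2 ppages; refcounts: pp0:2 pp1:2
Op 2: write(P0, v1, 173). refcount(pp1)=2>1 -> COPY to pp2. 3 ppages; refcounts: pp0:2 pp1:1 pp2:1
Op 3: write(P1, v0, 177). refcount(pp0)=2>1 -> COPY to pp3. 4 ppages; refcounts: pp0:1 pp1:1 pp2:1 pp3:1
Op 4: write(P0, v0, 103). refcount(pp0)=1 -> write in place. 4 ppages; refcounts: pp0:1 pp1:1 pp2:1 pp3:1
Op 5: fork(P1) -> P2. 4 ppages; refcounts: pp0:1 pp1:2 pp2:1 pp3:2
Op 6: write(P0, v0, 153). refcount(pp0)=1 -> write in place. 4 ppages; refcounts: pp0:1 pp1:2 pp2:1 pp3:2
Op 7: read(P0, v1) -> 173. No state change.
Op 8: fork(P1) -> P3. 4 ppages; refcounts: pp0:1 pp1:3 pp2:1 pp3:3
Op 9: write(P2, v1, 142). refcount(pp1)=3>1 -> COPY to pp4. 5 ppages; refcounts: pp0:1 pp1:2 pp2:1 pp3:3 pp4:1

Answer: 1 2 1 3 1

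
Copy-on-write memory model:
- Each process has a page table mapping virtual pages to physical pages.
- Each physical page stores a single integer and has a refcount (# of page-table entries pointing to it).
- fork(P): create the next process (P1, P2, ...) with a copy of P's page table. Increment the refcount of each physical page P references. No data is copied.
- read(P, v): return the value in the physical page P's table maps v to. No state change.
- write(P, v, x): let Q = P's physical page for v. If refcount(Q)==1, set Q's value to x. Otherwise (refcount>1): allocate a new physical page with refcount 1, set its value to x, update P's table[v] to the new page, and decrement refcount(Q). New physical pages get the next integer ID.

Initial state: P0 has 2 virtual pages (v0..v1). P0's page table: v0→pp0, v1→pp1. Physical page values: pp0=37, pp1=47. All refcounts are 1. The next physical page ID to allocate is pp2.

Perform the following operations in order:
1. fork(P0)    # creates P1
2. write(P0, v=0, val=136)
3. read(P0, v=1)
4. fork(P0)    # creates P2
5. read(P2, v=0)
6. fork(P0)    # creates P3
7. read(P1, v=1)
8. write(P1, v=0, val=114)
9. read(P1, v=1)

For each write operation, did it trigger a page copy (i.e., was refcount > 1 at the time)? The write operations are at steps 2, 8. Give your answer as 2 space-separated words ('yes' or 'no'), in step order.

Op 1: fork(P0) -> P1. 2 ppages; refcounts: pp0:2 pp1:2
Op 2: write(P0, v0, 136). refcount(pp0)=2>1 -> COPY to pp2. 3 ppages; refcounts: pp0:1 pp1:2 pp2:1
Op 3: read(P0, v1) -> 47. No state change.
Op 4: fork(P0) -> P2. 3 ppages; refcounts: pp0:1 pp1:3 pp2:2
Op 5: read(P2, v0) -> 136. No state change.
Op 6: fork(P0) -> P3. 3 ppages; refcounts: pp0:1 pp1:4 pp2:3
Op 7: read(P1, v1) -> 47. No state change.
Op 8: write(P1, v0, 114). refcount(pp0)=1 -> write in place. 3 ppages; refcounts: pp0:1 pp1:4 pp2:3
Op 9: read(P1, v1) -> 47. No state change.

yes no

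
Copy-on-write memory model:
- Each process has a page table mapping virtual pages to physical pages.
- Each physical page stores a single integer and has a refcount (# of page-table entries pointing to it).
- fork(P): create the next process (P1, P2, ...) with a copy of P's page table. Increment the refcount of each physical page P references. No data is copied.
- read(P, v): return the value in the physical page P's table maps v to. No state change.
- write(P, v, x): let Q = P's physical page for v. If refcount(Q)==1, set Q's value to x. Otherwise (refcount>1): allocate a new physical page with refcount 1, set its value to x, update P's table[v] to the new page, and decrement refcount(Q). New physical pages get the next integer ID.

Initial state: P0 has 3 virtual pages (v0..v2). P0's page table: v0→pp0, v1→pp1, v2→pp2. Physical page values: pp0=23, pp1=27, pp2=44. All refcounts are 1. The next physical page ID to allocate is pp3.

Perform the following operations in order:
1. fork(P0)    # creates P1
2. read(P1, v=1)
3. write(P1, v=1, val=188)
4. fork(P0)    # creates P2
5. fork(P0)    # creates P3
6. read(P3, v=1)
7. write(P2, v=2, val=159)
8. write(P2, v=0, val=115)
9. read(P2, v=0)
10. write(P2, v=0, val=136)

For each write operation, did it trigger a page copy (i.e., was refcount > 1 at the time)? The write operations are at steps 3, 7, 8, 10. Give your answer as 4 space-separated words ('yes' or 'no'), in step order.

Op 1: fork(P0) -> P1. 3 ppages; refcounts: pp0:2 pp1:2 pp2:2
Op 2: read(P1, v1) -> 27. No state change.
Op 3: write(P1, v1, 188). refcount(pp1)=2>1 -> COPY to pp3. 4 ppages; refcounts: pp0:2 pp1:1 pp2:2 pp3:1
Op 4: fork(P0) -> P2. 4 ppages; refcounts: pp0:3 pp1:2 pp2:3 pp3:1
Op 5: fork(P0) -> P3. 4 ppages; refcounts: pp0:4 pp1:3 pp2:4 pp3:1
Op 6: read(P3, v1) -> 27. No state change.
Op 7: write(P2, v2, 159). refcount(pp2)=4>1 -> COPY to pp4. 5 ppages; refcounts: pp0:4 pp1:3 pp2:3 pp3:1 pp4:1
Op 8: write(P2, v0, 115). refcount(pp0)=4>1 -> COPY to pp5. 6 ppages; refcounts: pp0:3 pp1:3 pp2:3 pp3:1 pp4:1 pp5:1
Op 9: read(P2, v0) -> 115. No state change.
Op 10: write(P2, v0, 136). refcount(pp5)=1 -> write in place. 6 ppages; refcounts: pp0:3 pp1:3 pp2:3 pp3:1 pp4:1 pp5:1

yes yes yes no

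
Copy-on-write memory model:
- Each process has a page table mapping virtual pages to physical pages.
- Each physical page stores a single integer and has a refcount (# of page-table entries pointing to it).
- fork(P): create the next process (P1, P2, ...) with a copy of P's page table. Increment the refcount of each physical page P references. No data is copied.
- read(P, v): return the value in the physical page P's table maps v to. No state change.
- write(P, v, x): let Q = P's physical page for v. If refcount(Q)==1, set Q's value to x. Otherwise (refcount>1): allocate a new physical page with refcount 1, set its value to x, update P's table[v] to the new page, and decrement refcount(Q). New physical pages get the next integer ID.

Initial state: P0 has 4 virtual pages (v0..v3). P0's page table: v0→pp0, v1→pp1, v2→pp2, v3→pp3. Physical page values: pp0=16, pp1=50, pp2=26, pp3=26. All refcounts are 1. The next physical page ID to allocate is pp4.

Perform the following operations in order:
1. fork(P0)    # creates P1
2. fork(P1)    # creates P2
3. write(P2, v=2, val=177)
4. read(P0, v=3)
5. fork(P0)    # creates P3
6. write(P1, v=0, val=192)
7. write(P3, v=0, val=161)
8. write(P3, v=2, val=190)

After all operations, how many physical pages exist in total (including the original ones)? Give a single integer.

Answer: 8

Derivation:
Op 1: fork(P0) -> P1. 4 ppages; refcounts: pp0:2 pp1:2 pp2:2 pp3:2
Op 2: fork(P1) -> P2. 4 ppages; refcounts: pp0:3 pp1:3 pp2:3 pp3:3
Op 3: write(P2, v2, 177). refcount(pp2)=3>1 -> COPY to pp4. 5 ppages; refcounts: pp0:3 pp1:3 pp2:2 pp3:3 pp4:1
Op 4: read(P0, v3) -> 26. No state change.
Op 5: fork(P0) -> P3. 5 ppages; refcounts: pp0:4 pp1:4 pp2:3 pp3:4 pp4:1
Op 6: write(P1, v0, 192). refcount(pp0)=4>1 -> COPY to pp5. 6 ppages; refcounts: pp0:3 pp1:4 pp2:3 pp3:4 pp4:1 pp5:1
Op 7: write(P3, v0, 161). refcount(pp0)=3>1 -> COPY to pp6. 7 ppages; refcounts: pp0:2 pp1:4 pp2:3 pp3:4 pp4:1 pp5:1 pp6:1
Op 8: write(P3, v2, 190). refcount(pp2)=3>1 -> COPY to pp7. 8 ppages; refcounts: pp0:2 pp1:4 pp2:2 pp3:4 pp4:1 pp5:1 pp6:1 pp7:1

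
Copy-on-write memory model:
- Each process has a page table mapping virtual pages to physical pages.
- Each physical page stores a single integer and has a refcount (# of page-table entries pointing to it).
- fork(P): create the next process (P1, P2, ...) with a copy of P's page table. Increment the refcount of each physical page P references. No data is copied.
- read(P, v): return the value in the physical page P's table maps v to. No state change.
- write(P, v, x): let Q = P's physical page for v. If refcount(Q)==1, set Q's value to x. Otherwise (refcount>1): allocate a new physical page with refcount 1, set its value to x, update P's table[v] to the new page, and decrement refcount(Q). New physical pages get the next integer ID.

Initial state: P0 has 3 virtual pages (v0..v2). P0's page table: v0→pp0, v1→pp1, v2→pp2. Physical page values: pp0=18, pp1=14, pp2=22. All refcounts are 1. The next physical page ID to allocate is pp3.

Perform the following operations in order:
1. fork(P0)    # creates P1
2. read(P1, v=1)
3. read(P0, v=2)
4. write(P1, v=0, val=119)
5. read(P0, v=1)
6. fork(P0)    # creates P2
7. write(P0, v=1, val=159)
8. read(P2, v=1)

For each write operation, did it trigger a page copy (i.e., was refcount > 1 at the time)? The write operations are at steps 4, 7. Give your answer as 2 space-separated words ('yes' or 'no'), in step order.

Op 1: fork(P0) -> P1. 3 ppages; refcounts: pp0:2 pp1:2 pp2:2
Op 2: read(P1, v1) -> 14. No state change.
Op 3: read(P0, v2) -> 22. No state change.
Op 4: write(P1, v0, 119). refcount(pp0)=2>1 -> COPY to pp3. 4 ppages; refcounts: pp0:1 pp1:2 pp2:2 pp3:1
Op 5: read(P0, v1) -> 14. No state change.
Op 6: fork(P0) -> P2. 4 ppages; refcounts: pp0:2 pp1:3 pp2:3 pp3:1
Op 7: write(P0, v1, 159). refcount(pp1)=3>1 -> COPY to pp4. 5 ppages; refcounts: pp0:2 pp1:2 pp2:3 pp3:1 pp4:1
Op 8: read(P2, v1) -> 14. No state change.

yes yes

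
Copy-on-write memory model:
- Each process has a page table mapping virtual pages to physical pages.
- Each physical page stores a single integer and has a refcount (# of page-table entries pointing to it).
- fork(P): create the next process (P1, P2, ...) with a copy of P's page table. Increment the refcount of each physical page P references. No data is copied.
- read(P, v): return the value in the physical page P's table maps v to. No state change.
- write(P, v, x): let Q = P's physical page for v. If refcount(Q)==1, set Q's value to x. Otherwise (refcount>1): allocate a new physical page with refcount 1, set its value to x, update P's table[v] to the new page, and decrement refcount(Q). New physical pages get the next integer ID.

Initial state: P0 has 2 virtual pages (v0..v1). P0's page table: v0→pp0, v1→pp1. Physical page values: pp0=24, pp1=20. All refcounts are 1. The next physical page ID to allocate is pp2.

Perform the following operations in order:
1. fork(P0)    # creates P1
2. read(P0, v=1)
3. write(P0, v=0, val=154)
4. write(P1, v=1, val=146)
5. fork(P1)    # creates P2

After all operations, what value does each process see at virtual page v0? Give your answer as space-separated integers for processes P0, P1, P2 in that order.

Answer: 154 24 24

Derivation:
Op 1: fork(P0) -> P1. 2 ppages; refcounts: pp0:2 pp1:2
Op 2: read(P0, v1) -> 20. No state change.
Op 3: write(P0, v0, 154). refcount(pp0)=2>1 -> COPY to pp2. 3 ppages; refcounts: pp0:1 pp1:2 pp2:1
Op 4: write(P1, v1, 146). refcount(pp1)=2>1 -> COPY to pp3. 4 ppages; refcounts: pp0:1 pp1:1 pp2:1 pp3:1
Op 5: fork(P1) -> P2. 4 ppages; refcounts: pp0:2 pp1:1 pp2:1 pp3:2
P0: v0 -> pp2 = 154
P1: v0 -> pp0 = 24
P2: v0 -> pp0 = 24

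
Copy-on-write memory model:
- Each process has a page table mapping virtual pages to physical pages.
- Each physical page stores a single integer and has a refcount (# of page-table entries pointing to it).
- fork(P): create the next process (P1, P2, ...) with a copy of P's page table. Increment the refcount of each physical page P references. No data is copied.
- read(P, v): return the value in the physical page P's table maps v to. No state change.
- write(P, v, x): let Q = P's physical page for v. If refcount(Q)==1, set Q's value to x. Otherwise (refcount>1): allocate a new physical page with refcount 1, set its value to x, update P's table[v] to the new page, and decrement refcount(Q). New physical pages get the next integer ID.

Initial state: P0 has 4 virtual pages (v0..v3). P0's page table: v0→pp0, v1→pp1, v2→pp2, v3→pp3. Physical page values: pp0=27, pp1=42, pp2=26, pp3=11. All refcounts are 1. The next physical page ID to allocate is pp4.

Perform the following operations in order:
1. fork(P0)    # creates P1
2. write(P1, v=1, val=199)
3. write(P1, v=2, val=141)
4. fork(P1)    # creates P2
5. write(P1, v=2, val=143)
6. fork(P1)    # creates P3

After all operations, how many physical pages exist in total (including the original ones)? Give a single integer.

Op 1: fork(P0) -> P1. 4 ppages; refcounts: pp0:2 pp1:2 pp2:2 pp3:2
Op 2: write(P1, v1, 199). refcount(pp1)=2>1 -> COPY to pp4. 5 ppages; refcounts: pp0:2 pp1:1 pp2:2 pp3:2 pp4:1
Op 3: write(P1, v2, 141). refcount(pp2)=2>1 -> COPY to pp5. 6 ppages; refcounts: pp0:2 pp1:1 pp2:1 pp3:2 pp4:1 pp5:1
Op 4: fork(P1) -> P2. 6 ppages; refcounts: pp0:3 pp1:1 pp2:1 pp3:3 pp4:2 pp5:2
Op 5: write(P1, v2, 143). refcount(pp5)=2>1 -> COPY to pp6. 7 ppages; refcounts: pp0:3 pp1:1 pp2:1 pp3:3 pp4:2 pp5:1 pp6:1
Op 6: fork(P1) -> P3. 7 ppages; refcounts: pp0:4 pp1:1 pp2:1 pp3:4 pp4:3 pp5:1 pp6:2

Answer: 7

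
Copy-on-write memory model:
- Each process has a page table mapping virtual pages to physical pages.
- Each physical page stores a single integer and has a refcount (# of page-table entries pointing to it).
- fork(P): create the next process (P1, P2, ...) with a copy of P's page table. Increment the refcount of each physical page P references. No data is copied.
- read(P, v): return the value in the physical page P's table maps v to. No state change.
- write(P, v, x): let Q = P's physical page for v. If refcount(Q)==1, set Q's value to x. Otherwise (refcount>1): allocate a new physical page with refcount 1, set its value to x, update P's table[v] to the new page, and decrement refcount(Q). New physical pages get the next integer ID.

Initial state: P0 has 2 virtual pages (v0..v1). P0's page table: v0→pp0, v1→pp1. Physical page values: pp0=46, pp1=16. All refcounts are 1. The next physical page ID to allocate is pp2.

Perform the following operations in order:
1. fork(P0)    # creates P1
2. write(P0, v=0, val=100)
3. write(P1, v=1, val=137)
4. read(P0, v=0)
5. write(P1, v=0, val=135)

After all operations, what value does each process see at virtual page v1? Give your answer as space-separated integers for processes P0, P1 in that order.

Answer: 16 137

Derivation:
Op 1: fork(P0) -> P1. 2 ppages; refcounts: pp0:2 pp1:2
Op 2: write(P0, v0, 100). refcount(pp0)=2>1 -> COPY to pp2. 3 ppages; refcounts: pp0:1 pp1:2 pp2:1
Op 3: write(P1, v1, 137). refcount(pp1)=2>1 -> COPY to pp3. 4 ppages; refcounts: pp0:1 pp1:1 pp2:1 pp3:1
Op 4: read(P0, v0) -> 100. No state change.
Op 5: write(P1, v0, 135). refcount(pp0)=1 -> write in place. 4 ppages; refcounts: pp0:1 pp1:1 pp2:1 pp3:1
P0: v1 -> pp1 = 16
P1: v1 -> pp3 = 137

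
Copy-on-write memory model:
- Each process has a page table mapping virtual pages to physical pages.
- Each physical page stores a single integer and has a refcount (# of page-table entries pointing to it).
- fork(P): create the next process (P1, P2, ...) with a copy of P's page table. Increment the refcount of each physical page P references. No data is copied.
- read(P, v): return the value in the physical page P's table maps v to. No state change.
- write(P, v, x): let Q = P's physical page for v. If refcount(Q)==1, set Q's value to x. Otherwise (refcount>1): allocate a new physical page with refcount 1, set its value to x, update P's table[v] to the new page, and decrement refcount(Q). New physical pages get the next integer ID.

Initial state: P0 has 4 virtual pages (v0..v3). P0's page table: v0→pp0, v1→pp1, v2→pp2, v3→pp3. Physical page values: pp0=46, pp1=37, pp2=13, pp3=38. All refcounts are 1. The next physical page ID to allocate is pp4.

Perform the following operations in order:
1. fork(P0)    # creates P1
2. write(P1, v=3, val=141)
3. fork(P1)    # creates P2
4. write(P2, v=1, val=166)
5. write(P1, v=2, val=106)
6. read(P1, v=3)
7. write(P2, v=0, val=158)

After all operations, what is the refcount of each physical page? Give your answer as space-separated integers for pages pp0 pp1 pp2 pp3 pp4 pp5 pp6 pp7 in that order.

Answer: 2 2 2 1 2 1 1 1

Derivation:
Op 1: fork(P0) -> P1. 4 ppages; refcounts: pp0:2 pp1:2 pp2:2 pp3:2
Op 2: write(P1, v3, 141). refcount(pp3)=2>1 -> COPY to pp4. 5 ppages; refcounts: pp0:2 pp1:2 pp2:2 pp3:1 pp4:1
Op 3: fork(P1) -> P2. 5 ppages; refcounts: pp0:3 pp1:3 pp2:3 pp3:1 pp4:2
Op 4: write(P2, v1, 166). refcount(pp1)=3>1 -> COPY to pp5. 6 ppages; refcounts: pp0:3 pp1:2 pp2:3 pp3:1 pp4:2 pp5:1
Op 5: write(P1, v2, 106). refcount(pp2)=3>1 -> COPY to pp6. 7 ppages; refcounts: pp0:3 pp1:2 pp2:2 pp3:1 pp4:2 pp5:1 pp6:1
Op 6: read(P1, v3) -> 141. No state change.
Op 7: write(P2, v0, 158). refcount(pp0)=3>1 -> COPY to pp7. 8 ppages; refcounts: pp0:2 pp1:2 pp2:2 pp3:1 pp4:2 pp5:1 pp6:1 pp7:1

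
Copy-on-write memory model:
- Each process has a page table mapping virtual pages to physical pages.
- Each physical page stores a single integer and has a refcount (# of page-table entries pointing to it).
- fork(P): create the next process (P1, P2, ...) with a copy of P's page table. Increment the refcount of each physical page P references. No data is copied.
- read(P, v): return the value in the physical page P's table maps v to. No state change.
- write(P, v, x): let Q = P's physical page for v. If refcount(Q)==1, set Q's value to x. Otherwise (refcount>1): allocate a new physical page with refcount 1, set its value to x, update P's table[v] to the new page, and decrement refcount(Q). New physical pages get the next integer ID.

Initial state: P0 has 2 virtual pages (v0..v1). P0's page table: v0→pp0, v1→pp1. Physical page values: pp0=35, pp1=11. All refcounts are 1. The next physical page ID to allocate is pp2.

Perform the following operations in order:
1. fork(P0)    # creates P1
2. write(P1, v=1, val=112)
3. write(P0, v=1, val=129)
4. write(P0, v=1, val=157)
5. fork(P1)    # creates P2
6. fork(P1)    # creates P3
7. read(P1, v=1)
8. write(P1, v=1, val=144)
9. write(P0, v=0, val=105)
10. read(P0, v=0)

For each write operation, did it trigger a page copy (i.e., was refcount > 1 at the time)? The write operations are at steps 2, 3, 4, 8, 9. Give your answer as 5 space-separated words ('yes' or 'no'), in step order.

Op 1: fork(P0) -> P1. 2 ppages; refcounts: pp0:2 pp1:2
Op 2: write(P1, v1, 112). refcount(pp1)=2>1 -> COPY to pp2. 3 ppages; refcounts: pp0:2 pp1:1 pp2:1
Op 3: write(P0, v1, 129). refcount(pp1)=1 -> write in place. 3 ppages; refcounts: pp0:2 pp1:1 pp2:1
Op 4: write(P0, v1, 157). refcount(pp1)=1 -> write in place. 3 ppages; refcounts: pp0:2 pp1:1 pp2:1
Op 5: fork(P1) -> P2. 3 ppages; refcounts: pp0:3 pp1:1 pp2:2
Op 6: fork(P1) -> P3. 3 ppages; refcounts: pp0:4 pp1:1 pp2:3
Op 7: read(P1, v1) -> 112. No state change.
Op 8: write(P1, v1, 144). refcount(pp2)=3>1 -> COPY to pp3. 4 ppages; refcounts: pp0:4 pp1:1 pp2:2 pp3:1
Op 9: write(P0, v0, 105). refcount(pp0)=4>1 -> COPY to pp4. 5 ppages; refcounts: pp0:3 pp1:1 pp2:2 pp3:1 pp4:1
Op 10: read(P0, v0) -> 105. No state change.

yes no no yes yes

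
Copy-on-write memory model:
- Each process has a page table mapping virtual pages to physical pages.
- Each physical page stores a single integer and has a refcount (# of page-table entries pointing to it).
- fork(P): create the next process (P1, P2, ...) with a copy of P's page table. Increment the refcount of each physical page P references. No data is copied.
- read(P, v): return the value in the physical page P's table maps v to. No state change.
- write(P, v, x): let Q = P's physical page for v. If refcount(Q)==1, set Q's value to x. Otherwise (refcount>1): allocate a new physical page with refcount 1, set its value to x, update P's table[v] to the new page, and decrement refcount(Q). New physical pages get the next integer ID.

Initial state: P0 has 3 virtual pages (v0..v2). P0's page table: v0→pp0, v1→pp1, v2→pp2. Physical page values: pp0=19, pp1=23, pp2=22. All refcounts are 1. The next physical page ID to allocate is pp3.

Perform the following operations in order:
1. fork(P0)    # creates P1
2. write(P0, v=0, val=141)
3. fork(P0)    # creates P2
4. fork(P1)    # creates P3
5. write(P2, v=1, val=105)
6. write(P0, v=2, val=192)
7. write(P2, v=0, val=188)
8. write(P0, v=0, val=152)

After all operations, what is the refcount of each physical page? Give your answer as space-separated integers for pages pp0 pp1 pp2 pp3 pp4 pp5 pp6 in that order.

Answer: 2 3 3 1 1 1 1

Derivation:
Op 1: fork(P0) -> P1. 3 ppages; refcounts: pp0:2 pp1:2 pp2:2
Op 2: write(P0, v0, 141). refcount(pp0)=2>1 -> COPY to pp3. 4 ppages; refcounts: pp0:1 pp1:2 pp2:2 pp3:1
Op 3: fork(P0) -> P2. 4 ppages; refcounts: pp0:1 pp1:3 pp2:3 pp3:2
Op 4: fork(P1) -> P3. 4 ppages; refcounts: pp0:2 pp1:4 pp2:4 pp3:2
Op 5: write(P2, v1, 105). refcount(pp1)=4>1 -> COPY to pp4. 5 ppages; refcounts: pp0:2 pp1:3 pp2:4 pp3:2 pp4:1
Op 6: write(P0, v2, 192). refcount(pp2)=4>1 -> COPY to pp5. 6 ppages; refcounts: pp0:2 pp1:3 pp2:3 pp3:2 pp4:1 pp5:1
Op 7: write(P2, v0, 188). refcount(pp3)=2>1 -> COPY to pp6. 7 ppages; refcounts: pp0:2 pp1:3 pp2:3 pp3:1 pp4:1 pp5:1 pp6:1
Op 8: write(P0, v0, 152). refcount(pp3)=1 -> write in place. 7 ppages; refcounts: pp0:2 pp1:3 pp2:3 pp3:1 pp4:1 pp5:1 pp6:1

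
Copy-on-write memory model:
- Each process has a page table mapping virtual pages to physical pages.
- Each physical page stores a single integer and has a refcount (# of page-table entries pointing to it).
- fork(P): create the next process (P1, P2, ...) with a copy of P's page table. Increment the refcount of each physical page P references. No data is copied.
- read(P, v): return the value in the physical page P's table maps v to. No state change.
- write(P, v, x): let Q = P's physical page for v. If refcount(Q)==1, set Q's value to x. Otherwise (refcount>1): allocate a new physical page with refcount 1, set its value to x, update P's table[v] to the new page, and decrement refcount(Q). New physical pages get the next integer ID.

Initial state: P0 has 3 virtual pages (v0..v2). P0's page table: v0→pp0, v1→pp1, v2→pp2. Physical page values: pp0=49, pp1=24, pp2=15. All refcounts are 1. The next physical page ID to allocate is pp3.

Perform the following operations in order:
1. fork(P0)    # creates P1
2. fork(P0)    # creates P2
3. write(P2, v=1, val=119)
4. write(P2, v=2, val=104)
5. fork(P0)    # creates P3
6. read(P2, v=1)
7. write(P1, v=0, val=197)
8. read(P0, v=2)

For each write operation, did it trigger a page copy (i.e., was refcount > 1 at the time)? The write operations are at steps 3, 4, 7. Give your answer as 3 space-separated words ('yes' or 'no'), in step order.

Op 1: fork(P0) -> P1. 3 ppages; refcounts: pp0:2 pp1:2 pp2:2
Op 2: fork(P0) -> P2. 3 ppages; refcounts: pp0:3 pp1:3 pp2:3
Op 3: write(P2, v1, 119). refcount(pp1)=3>1 -> COPY to pp3. 4 ppages; refcounts: pp0:3 pp1:2 pp2:3 pp3:1
Op 4: write(P2, v2, 104). refcount(pp2)=3>1 -> COPY to pp4. 5 ppages; refcounts: pp0:3 pp1:2 pp2:2 pp3:1 pp4:1
Op 5: fork(P0) -> P3. 5 ppages; refcounts: pp0:4 pp1:3 pp2:3 pp3:1 pp4:1
Op 6: read(P2, v1) -> 119. No state change.
Op 7: write(P1, v0, 197). refcount(pp0)=4>1 -> COPY to pp5. 6 ppages; refcounts: pp0:3 pp1:3 pp2:3 pp3:1 pp4:1 pp5:1
Op 8: read(P0, v2) -> 15. No state change.

yes yes yes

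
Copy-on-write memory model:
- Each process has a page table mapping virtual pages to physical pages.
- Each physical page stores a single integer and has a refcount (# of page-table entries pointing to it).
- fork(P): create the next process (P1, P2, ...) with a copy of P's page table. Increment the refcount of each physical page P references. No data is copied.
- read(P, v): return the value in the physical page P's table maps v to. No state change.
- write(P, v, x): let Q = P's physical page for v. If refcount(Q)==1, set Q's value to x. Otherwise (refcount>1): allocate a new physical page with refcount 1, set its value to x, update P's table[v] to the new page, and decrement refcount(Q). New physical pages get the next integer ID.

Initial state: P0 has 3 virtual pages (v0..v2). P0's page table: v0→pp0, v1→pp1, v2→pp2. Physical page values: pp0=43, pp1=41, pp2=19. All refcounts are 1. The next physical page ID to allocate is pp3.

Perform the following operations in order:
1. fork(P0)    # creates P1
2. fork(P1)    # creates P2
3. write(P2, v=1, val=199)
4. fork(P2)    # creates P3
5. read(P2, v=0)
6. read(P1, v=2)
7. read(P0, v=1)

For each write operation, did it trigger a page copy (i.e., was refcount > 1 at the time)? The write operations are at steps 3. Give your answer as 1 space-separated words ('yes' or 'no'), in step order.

Op 1: fork(P0) -> P1. 3 ppages; refcounts: pp0:2 pp1:2 pp2:2
Op 2: fork(P1) -> P2. 3 ppages; refcounts: pp0:3 pp1:3 pp2:3
Op 3: write(P2, v1, 199). refcount(pp1)=3>1 -> COPY to pp3. 4 ppages; refcounts: pp0:3 pp1:2 pp2:3 pp3:1
Op 4: fork(P2) -> P3. 4 ppages; refcounts: pp0:4 pp1:2 pp2:4 pp3:2
Op 5: read(P2, v0) -> 43. No state change.
Op 6: read(P1, v2) -> 19. No state change.
Op 7: read(P0, v1) -> 41. No state change.

yes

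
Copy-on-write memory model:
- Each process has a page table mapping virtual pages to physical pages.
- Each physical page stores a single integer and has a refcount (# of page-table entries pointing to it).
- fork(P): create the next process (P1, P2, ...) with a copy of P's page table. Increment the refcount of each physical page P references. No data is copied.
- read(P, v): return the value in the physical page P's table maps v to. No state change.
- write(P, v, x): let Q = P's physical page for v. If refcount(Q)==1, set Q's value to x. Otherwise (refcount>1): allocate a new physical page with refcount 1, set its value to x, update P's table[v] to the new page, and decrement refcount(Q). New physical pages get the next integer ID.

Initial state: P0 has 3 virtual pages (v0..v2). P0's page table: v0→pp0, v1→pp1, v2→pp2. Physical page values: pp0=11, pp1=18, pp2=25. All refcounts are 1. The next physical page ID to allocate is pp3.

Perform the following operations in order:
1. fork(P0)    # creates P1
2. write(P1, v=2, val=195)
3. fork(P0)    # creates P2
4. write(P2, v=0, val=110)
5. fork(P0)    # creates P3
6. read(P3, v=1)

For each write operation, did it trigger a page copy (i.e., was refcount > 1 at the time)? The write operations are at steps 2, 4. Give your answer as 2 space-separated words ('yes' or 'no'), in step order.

Op 1: fork(P0) -> P1. 3 ppages; refcounts: pp0:2 pp1:2 pp2:2
Op 2: write(P1, v2, 195). refcount(pp2)=2>1 -> COPY to pp3. 4 ppages; refcounts: pp0:2 pp1:2 pp2:1 pp3:1
Op 3: fork(P0) -> P2. 4 ppages; refcounts: pp0:3 pp1:3 pp2:2 pp3:1
Op 4: write(P2, v0, 110). refcount(pp0)=3>1 -> COPY to pp4. 5 ppages; refcounts: pp0:2 pp1:3 pp2:2 pp3:1 pp4:1
Op 5: fork(P0) -> P3. 5 ppages; refcounts: pp0:3 pp1:4 pp2:3 pp3:1 pp4:1
Op 6: read(P3, v1) -> 18. No state change.

yes yes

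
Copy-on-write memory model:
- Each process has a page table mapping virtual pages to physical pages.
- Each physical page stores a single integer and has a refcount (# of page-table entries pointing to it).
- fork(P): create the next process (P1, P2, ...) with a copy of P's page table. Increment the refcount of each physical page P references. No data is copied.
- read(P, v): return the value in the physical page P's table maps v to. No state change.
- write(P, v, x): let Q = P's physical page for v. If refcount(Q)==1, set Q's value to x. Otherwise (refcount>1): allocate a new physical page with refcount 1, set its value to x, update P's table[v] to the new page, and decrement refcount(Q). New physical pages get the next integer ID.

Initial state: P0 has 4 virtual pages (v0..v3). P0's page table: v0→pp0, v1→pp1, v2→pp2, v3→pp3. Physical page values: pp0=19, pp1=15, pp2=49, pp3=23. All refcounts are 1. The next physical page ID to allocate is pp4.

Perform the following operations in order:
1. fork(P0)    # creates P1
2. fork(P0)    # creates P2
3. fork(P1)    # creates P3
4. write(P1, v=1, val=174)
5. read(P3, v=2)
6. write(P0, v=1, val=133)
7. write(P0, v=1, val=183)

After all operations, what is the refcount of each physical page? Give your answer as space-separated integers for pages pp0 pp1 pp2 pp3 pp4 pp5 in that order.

Op 1: fork(P0) -> P1. 4 ppages; refcounts: pp0:2 pp1:2 pp2:2 pp3:2
Op 2: fork(P0) -> P2. 4 ppages; refcounts: pp0:3 pp1:3 pp2:3 pp3:3
Op 3: fork(P1) -> P3. 4 ppages; refcounts: pp0:4 pp1:4 pp2:4 pp3:4
Op 4: write(P1, v1, 174). refcount(pp1)=4>1 -> COPY to pp4. 5 ppages; refcounts: pp0:4 pp1:3 pp2:4 pp3:4 pp4:1
Op 5: read(P3, v2) -> 49. No state change.
Op 6: write(P0, v1, 133). refcount(pp1)=3>1 -> COPY to pp5. 6 ppages; refcounts: pp0:4 pp1:2 pp2:4 pp3:4 pp4:1 pp5:1
Op 7: write(P0, v1, 183). refcount(pp5)=1 -> write in place. 6 ppages; refcounts: pp0:4 pp1:2 pp2:4 pp3:4 pp4:1 pp5:1

Answer: 4 2 4 4 1 1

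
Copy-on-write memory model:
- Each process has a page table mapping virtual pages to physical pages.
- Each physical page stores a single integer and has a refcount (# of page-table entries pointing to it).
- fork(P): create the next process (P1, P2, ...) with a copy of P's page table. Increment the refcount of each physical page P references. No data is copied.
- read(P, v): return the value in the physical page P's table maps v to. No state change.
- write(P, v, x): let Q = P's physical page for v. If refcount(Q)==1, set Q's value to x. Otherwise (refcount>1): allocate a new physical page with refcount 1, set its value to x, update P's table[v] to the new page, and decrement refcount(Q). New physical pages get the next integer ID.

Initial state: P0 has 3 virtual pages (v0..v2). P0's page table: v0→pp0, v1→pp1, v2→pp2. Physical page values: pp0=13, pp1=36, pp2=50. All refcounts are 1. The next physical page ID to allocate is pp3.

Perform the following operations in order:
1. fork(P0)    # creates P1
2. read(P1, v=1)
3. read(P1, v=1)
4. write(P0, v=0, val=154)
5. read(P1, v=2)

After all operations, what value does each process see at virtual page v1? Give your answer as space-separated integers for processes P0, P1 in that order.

Answer: 36 36

Derivation:
Op 1: fork(P0) -> P1. 3 ppages; refcounts: pp0:2 pp1:2 pp2:2
Op 2: read(P1, v1) -> 36. No state change.
Op 3: read(P1, v1) -> 36. No state change.
Op 4: write(P0, v0, 154). refcount(pp0)=2>1 -> COPY to pp3. 4 ppages; refcounts: pp0:1 pp1:2 pp2:2 pp3:1
Op 5: read(P1, v2) -> 50. No state change.
P0: v1 -> pp1 = 36
P1: v1 -> pp1 = 36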